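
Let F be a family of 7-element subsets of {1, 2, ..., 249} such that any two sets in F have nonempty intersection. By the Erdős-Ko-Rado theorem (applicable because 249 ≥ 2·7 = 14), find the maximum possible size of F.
max |F| = C(248, 6) = 304027892532

Erdős-Ko-Rado (1961): when n ≥ 2k, max |F| = C(n−1, k−1). The bound is attained by the star {A : i ∈ A} for any fixed i ∈ [n]. Here C(249−1, 7−1) = C(248, 6) = 304027892532.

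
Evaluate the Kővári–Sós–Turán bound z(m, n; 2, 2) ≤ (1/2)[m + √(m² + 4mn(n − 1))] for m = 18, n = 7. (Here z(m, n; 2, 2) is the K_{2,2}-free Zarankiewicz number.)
z(18, 7; 2, 2) ≤ (1/2)[18 + √(18² + 4·18·7·6)] = (1/2)[18 + √3348] = 37.931

Kővári–Sós–Turán: let r_1, ..., r_18 be the row sums and z = Σ r_i the total number of 1s. Each pair of columns can share at most one row with both entries 1 (else a 2×2 all-ones block appears), so Σ_i C(r_i, 2) ≤ C(7, 2) = 21. By convexity Σ_i C(r_i, 2) ≥ 18·C(z/18, 2) = z(z − 18)/(2·18), giving z² − 18z − 18·7·6 ≤ 0 and hence z ≤ (1/2)[18 + √(324 + 4·756)] = (1/2)[18 + √3348] ≈ (1/2)(18 + 57.8619) = 37.931.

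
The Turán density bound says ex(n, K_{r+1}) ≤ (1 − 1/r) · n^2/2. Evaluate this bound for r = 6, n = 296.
Turán density bound = (5/6) · 296^2/2 = 109520/3 ≈ 36506.6667

Turán's theorem: ex(n, K_{r+1}) is achieved by the complete r-partite Turán graph T(n, r) with parts as balanced as possible, and is at most (1 − 1/r) · n^2/2. For r = 6, n = 296: the density bound is (5/6) · 87616/2 = 109520/3 ≈ 36506.6667. The integer-valued extremum is e(T(296, 6)) = 36506, which is strictly less than the density bound 109520/3 since 6 ∤ 296 (the parts of T(296, 6) cannot all be equal).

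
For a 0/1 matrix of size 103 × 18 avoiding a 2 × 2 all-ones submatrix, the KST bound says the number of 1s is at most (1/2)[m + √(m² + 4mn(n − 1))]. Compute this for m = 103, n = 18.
z(103, 18; 2, 2) ≤ (1/2)[103 + √(103² + 4·103·18·17)] = (1/2)[103 + √136681] = 236.352

Kővári–Sós–Turán: let r_1, ..., r_103 be the row sums and z = Σ r_i the total number of 1s. Each pair of columns can share at most one row with both entries 1 (else a 2×2 all-ones block appears), so Σ_i C(r_i, 2) ≤ C(18, 2) = 153. By convexity Σ_i C(r_i, 2) ≥ 103·C(z/103, 2) = z(z − 103)/(2·103), giving z² − 103z − 103·18·17 ≤ 0 and hence z ≤ (1/2)[103 + √(10609 + 4·31518)] = (1/2)[103 + √136681] ≈ (1/2)(103 + 369.7039) = 236.352.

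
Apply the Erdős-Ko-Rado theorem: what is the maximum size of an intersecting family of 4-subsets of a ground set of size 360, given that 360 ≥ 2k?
max |F| = C(359, 3) = 7647059

The Erdős-Ko-Rado theorem states: for n ≥ 2k, an intersecting family of k-subsets of an n-element set has size at most C(n − 1, k − 1), with equality for 'star' families {A ⊆ [n] : |A| = k, i ∈ A} (fix an element i). For n = 360, k = 4: C(359, 3) = 7647059.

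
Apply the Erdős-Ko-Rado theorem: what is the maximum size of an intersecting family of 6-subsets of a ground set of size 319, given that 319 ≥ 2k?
max |F| = C(318, 5) = 26256233178

Erdős-Ko-Rado (1961): when n ≥ 2k, max |F| = C(n−1, k−1). The bound is attained by the star {A : i ∈ A} for any fixed i ∈ [n]. Here C(319−1, 6−1) = C(318, 5) = 26256233178.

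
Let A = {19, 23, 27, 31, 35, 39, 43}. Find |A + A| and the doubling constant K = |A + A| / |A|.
K = |A + A| / |A| = 13/7

Enumerate A + A = {a + b : a, b ∈ A}. With |A| = 7, there are |A|^2 = 49 ordered sum pairs; collecting distinct values, A + A = {38, 42, 46, 50, 54, 58, 62, 66, 70, 74, 78, 82, 86}, so |A + A| = 13. Thus K = 13/7. Here |A + A| = 2|A| − 1 = 13, the minimum possible — so K = 13/7 is minimal, which holds iff A is an arithmetic progression.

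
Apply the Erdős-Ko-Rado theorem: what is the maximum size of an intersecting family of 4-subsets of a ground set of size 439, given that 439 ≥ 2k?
max |F| = C(438, 3) = 13908836

Erdős-Ko-Rado (1961): when n ≥ 2k, max |F| = C(n−1, k−1). The bound is attained by the star {A : i ∈ A} for any fixed i ∈ [n]. Here C(439−1, 4−1) = C(438, 3) = 13908836.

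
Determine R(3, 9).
R(3, 9) = 36

Lower bound: an explicit 2-colouring of K_{35} (typically a Paley-type or other structured construction) avoids a red K_3 and a blue K_9, showing R(3, 9) > 35.
Upper bound: the simple Erdős–Szekeres recurrence only gives R(3, 9) ≤ 37; the tight bound R(3, 9) ≤ 36 requires a sharper case analysis (or computer search) of 2-colourings of K_{36}.
Hence R(3, 9) = 36.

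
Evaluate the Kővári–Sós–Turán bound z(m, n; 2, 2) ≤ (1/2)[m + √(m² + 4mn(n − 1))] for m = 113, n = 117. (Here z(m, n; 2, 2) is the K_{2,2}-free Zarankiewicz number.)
z(113, 117; 2, 2) ≤ (1/2)[113 + √(113² + 4·113·117·116)] = (1/2)[113 + √6147313] = 1296.1888

Kővári–Sós–Turán: let r_1, ..., r_113 be the row sums and z = Σ r_i the total number of 1s. Each pair of columns can share at most one row with both entries 1 (else a 2×2 all-ones block appears), so Σ_i C(r_i, 2) ≤ C(117, 2) = 6786. By convexity Σ_i C(r_i, 2) ≥ 113·C(z/113, 2) = z(z − 113)/(2·113), giving z² − 113z − 113·117·116 ≤ 0 and hence z ≤ (1/2)[113 + √(12769 + 4·1533636)] = (1/2)[113 + √6147313] ≈ (1/2)(113 + 2479.3775) = 1296.1888.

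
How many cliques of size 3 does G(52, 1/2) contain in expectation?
E[# K_3] = C(52, 3) · (1/2)^C(3, 2) = 22100 / 2^3 = 5525/2 = 2762.5

For each 3-subset S of vertices (there are C(52, 3) = 22100 such S), let X_S = 1 if S induces a K_3 (all C(3, 2) = 3 edges present). Then P(X_S = 1) = (1/2)^3 = 1/8. By linearity of expectation, E[# K_3] = C(52, 3) · (1/2)^3 = 22100 / 8 = 5525/2 = 2762.5.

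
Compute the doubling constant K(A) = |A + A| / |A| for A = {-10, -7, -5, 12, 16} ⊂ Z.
K = |A + A| / |A| = 15/5 = 3

Enumerate A + A = {a + b : a, b ∈ A}. With |A| = 5, there are |A|^2 = 25 ordered sum pairs; collecting distinct values, A + A = {-20, -17, -15, -14, -12, -10, 2, 5, 6, 7, 9, 11, 24, 28, 32}, so |A + A| = 15. Thus K = 15/5 = 3. For comparison, the minimum possible |A + A| over all 5-element sets is 2·5 − 1 = 9 (so min K = 9/5), attained only by arithmetic progressions.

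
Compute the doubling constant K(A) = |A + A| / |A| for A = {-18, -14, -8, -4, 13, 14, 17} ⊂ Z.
K = |A + A| / |A| = 25/7

Enumerate A + A = {a + b : a, b ∈ A}. With |A| = 7, there are |A|^2 = 49 ordered sum pairs; collecting distinct values, A + A = {-36, -32, -28, -26, -22, -18, -16, -12, -8, -5, -4, -1, 0, 3, 5, 6, 9, 10, 13, 26, 27, 28, 30, 31, 34}, so |A + A| = 25. Thus K = 25/7. For comparison, the minimum possible |A + A| over all 7-element sets is 2·7 − 1 = 13 (so min K = 13/7), attained only by arithmetic progressions.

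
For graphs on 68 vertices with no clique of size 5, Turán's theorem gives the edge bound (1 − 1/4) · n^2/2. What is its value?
Turán density bound = (3/4) · 68^2/2 = 1734

Turán's theorem: ex(n, K_{r+1}) is achieved by the complete r-partite Turán graph T(n, r) with parts as balanced as possible, and is at most (1 − 1/r) · n^2/2. For r = 4, n = 68: the density bound is (3/4) · 4624/2 = 1734. Since 4 ∣ 68, the Turán graph T(68, 4) has parts of equal size 17, and its edge count e(T(68, 4)) = 1734 attains the density bound exactly.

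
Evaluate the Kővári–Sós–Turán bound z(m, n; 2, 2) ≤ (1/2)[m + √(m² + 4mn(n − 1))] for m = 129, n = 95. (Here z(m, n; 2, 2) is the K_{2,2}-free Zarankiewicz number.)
z(129, 95; 2, 2) ≤ (1/2)[129 + √(129² + 4·129·95·94)] = (1/2)[129 + √4624521] = 1139.735

Kővári–Sós–Turán: let r_1, ..., r_129 be the row sums and z = Σ r_i the total number of 1s. Each pair of columns can share at most one row with both entries 1 (else a 2×2 all-ones block appears), so Σ_i C(r_i, 2) ≤ C(95, 2) = 4465. By convexity Σ_i C(r_i, 2) ≥ 129·C(z/129, 2) = z(z − 129)/(2·129), giving z² − 129z − 129·95·94 ≤ 0 and hence z ≤ (1/2)[129 + √(16641 + 4·1151970)] = (1/2)[129 + √4624521] ≈ (1/2)(129 + 2150.4699) = 1139.735.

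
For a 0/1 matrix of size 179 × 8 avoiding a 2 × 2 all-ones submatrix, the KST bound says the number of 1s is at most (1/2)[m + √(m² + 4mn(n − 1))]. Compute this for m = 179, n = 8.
z(179, 8; 2, 2) ≤ (1/2)[179 + √(179² + 4·179·8·7)] = (1/2)[179 + √72137] = 223.7917

Kővári–Sós–Turán: let r_1, ..., r_179 be the row sums and z = Σ r_i the total number of 1s. Each pair of columns can share at most one row with both entries 1 (else a 2×2 all-ones block appears), so Σ_i C(r_i, 2) ≤ C(8, 2) = 28. By convexity Σ_i C(r_i, 2) ≥ 179·C(z/179, 2) = z(z − 179)/(2·179), giving z² − 179z − 179·8·7 ≤ 0 and hence z ≤ (1/2)[179 + √(32041 + 4·10024)] = (1/2)[179 + √72137] ≈ (1/2)(179 + 268.5833) = 223.7917.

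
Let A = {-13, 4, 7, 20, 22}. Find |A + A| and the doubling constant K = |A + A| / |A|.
K = |A + A| / |A| = 15/5 = 3

Enumerate A + A = {a + b : a, b ∈ A}. With |A| = 5, there are |A|^2 = 25 ordered sum pairs; collecting distinct values, A + A = {-26, -9, -6, 7, 8, 9, 11, 14, 24, 26, 27, 29, 40, 42, 44}, so |A + A| = 15. Thus K = 15/5 = 3. For comparison, the minimum possible |A + A| over all 5-element sets is 2·5 − 1 = 9 (so min K = 9/5), attained only by arithmetic progressions.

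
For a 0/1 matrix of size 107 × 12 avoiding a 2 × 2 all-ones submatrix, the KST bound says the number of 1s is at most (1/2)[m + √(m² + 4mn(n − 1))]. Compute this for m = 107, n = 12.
z(107, 12; 2, 2) ≤ (1/2)[107 + √(107² + 4·107·12·11)] = (1/2)[107 + √67945] = 183.8313

Kővári–Sós–Turán: let r_1, ..., r_107 be the row sums and z = Σ r_i the total number of 1s. Each pair of columns can share at most one row with both entries 1 (else a 2×2 all-ones block appears), so Σ_i C(r_i, 2) ≤ C(12, 2) = 66. By convexity Σ_i C(r_i, 2) ≥ 107·C(z/107, 2) = z(z − 107)/(2·107), giving z² − 107z − 107·12·11 ≤ 0 and hence z ≤ (1/2)[107 + √(11449 + 4·14124)] = (1/2)[107 + √67945] ≈ (1/2)(107 + 260.6626) = 183.8313.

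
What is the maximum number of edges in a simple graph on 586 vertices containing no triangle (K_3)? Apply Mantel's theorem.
ex(586, K_3) = ⌊586^2/4⌋ = 85849

Mantel (1907): a triangle-free graph on n vertices has at most ⌊n^2/4⌋ edges, with equality for the complete bipartite graph K_{⌊n/2⌋, ⌈n/2⌉}. For n = 586: ⌊586^2/4⌋ = ⌊343396/4⌋ = 85849. The extremal graph is K_{293, 293}, which has 293·293 = 85849 edges.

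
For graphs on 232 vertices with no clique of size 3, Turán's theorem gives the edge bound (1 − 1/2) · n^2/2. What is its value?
Turán density bound = (1/2) · 232^2/2 = 13456

Turán's theorem: ex(n, K_{r+1}) is achieved by the complete r-partite Turán graph T(n, r) with parts as balanced as possible, and is at most (1 − 1/r) · n^2/2. For r = 2, n = 232: the density bound is (1/2) · 53824/2 = 13456. Since 2 ∣ 232, the Turán graph T(232, 2) has parts of equal size 116, and its edge count e(T(232, 2)) = 13456 attains the density bound exactly.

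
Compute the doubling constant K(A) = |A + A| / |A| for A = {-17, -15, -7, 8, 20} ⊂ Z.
K = |A + A| / |A| = 15/5 = 3

Enumerate A + A = {a + b : a, b ∈ A}. With |A| = 5, there are |A|^2 = 25 ordered sum pairs; collecting distinct values, A + A = {-34, -32, -30, -24, -22, -14, -9, -7, 1, 3, 5, 13, 16, 28, 40}, so |A + A| = 15. Thus K = 15/5 = 3. For comparison, the minimum possible |A + A| over all 5-element sets is 2·5 − 1 = 9 (so min K = 9/5), attained only by arithmetic progressions.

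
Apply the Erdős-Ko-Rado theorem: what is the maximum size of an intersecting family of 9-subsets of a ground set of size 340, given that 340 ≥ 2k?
max |F| = C(339, 8) = 3980509313088438

The Erdős-Ko-Rado theorem states: for n ≥ 2k, an intersecting family of k-subsets of an n-element set has size at most C(n − 1, k − 1), with equality for 'star' families {A ⊆ [n] : |A| = k, i ∈ A} (fix an element i). For n = 340, k = 9: C(339, 8) = 3980509313088438.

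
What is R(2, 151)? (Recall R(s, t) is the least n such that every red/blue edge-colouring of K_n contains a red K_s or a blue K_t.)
R(2, 151) = 151

R(2, k) = k for all k ≥ 2: in a 2-colouring of K_k, either some edge is red (a red K_2) or all edges are blue (a blue K_k). And K_{150} coloured all-blue has no blue K_151, so R(2, 151) > 150. Hence R(2, 151) = 151.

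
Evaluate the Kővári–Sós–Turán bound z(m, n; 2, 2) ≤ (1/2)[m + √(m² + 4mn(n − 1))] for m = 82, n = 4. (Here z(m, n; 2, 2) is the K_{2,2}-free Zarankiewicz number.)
z(82, 4; 2, 2) ≤ (1/2)[82 + √(82² + 4·82·4·3)] = (1/2)[82 + √10660] = 92.6236

Kővári–Sós–Turán: let r_1, ..., r_82 be the row sums and z = Σ r_i the total number of 1s. Each pair of columns can share at most one row with both entries 1 (else a 2×2 all-ones block appears), so Σ_i C(r_i, 2) ≤ C(4, 2) = 6. By convexity Σ_i C(r_i, 2) ≥ 82·C(z/82, 2) = z(z − 82)/(2·82), giving z² − 82z − 82·4·3 ≤ 0 and hence z ≤ (1/2)[82 + √(6724 + 4·984)] = (1/2)[82 + √10660] ≈ (1/2)(82 + 103.2473) = 92.6236.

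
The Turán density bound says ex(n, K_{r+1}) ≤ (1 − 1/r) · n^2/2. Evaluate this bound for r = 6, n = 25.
Turán density bound = (5/6) · 25^2/2 = 3125/12 ≈ 260.4167

Turán's theorem: ex(n, K_{r+1}) is achieved by the complete r-partite Turán graph T(n, r) with parts as balanced as possible, and is at most (1 − 1/r) · n^2/2. For r = 6, n = 25: the density bound is (5/6) · 625/2 = 3125/12 ≈ 260.4167. The integer-valued extremum is e(T(25, 6)) = 260, which is strictly less than the density bound 3125/12 since 6 ∤ 25 (the parts of T(25, 6) cannot all be equal).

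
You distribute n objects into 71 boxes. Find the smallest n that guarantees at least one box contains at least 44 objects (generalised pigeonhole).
n = (44 − 1)·71 + 1 = 3054

By the generalised pigeonhole principle, to guarantee some box contains ≥ r objects we need more than (r − 1) · k objects total. Threshold: n = (r − 1) · k + 1. With r = 44 and k = 71: n = 43 · 71 + 1 = 3053 + 1 = 3054. For n = 3053 = 43 · 71, we can put exactly 43 objects in every box, avoiding 44 in any single one — so 3054 is tight.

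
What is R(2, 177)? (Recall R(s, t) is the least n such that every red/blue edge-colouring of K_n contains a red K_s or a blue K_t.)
R(2, 177) = 177

R(2, k) = k for all k ≥ 2: in a 2-colouring of K_k, either some edge is red (a red K_2) or all edges are blue (a blue K_k). And K_{176} coloured all-blue has no blue K_177, so R(2, 177) > 176. Hence R(2, 177) = 177.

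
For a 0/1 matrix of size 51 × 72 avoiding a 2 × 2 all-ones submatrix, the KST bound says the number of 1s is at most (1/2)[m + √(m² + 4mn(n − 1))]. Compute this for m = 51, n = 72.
z(51, 72; 2, 2) ≤ (1/2)[51 + √(51² + 4·51·72·71)] = (1/2)[51 + √1045449] = 536.736

Kővári–Sós–Turán: let r_1, ..., r_51 be the row sums and z = Σ r_i the total number of 1s. Each pair of columns can share at most one row with both entries 1 (else a 2×2 all-ones block appears), so Σ_i C(r_i, 2) ≤ C(72, 2) = 2556. By convexity Σ_i C(r_i, 2) ≥ 51·C(z/51, 2) = z(z − 51)/(2·51), giving z² − 51z − 51·72·71 ≤ 0 and hence z ≤ (1/2)[51 + √(2601 + 4·260712)] = (1/2)[51 + √1045449] ≈ (1/2)(51 + 1022.472) = 536.736.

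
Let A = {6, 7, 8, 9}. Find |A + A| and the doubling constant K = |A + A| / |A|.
K = |A + A| / |A| = 7/4

Enumerate A + A = {a + b : a, b ∈ A}. With |A| = 4, there are |A|^2 = 16 ordered sum pairs; collecting distinct values, A + A = {12, 13, 14, 15, 16, 17, 18}, so |A + A| = 7. Thus K = 7/4. Here |A + A| = 2|A| − 1 = 7, the minimum possible — so K = 7/4 is minimal, which holds iff A is an arithmetic progression.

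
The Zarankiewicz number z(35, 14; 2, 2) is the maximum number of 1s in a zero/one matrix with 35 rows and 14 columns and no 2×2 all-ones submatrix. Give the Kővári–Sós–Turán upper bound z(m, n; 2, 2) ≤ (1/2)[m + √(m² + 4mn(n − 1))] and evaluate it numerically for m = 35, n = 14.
z(35, 14; 2, 2) ≤ (1/2)[35 + √(35² + 4·35·14·13)] = (1/2)[35 + √26705] = 99.2083

Kővári–Sós–Turán: let r_1, ..., r_35 be the row sums and z = Σ r_i the total number of 1s. Each pair of columns can share at most one row with both entries 1 (else a 2×2 all-ones block appears), so Σ_i C(r_i, 2) ≤ C(14, 2) = 91. By convexity Σ_i C(r_i, 2) ≥ 35·C(z/35, 2) = z(z − 35)/(2·35), giving z² − 35z − 35·14·13 ≤ 0 and hence z ≤ (1/2)[35 + √(1225 + 4·6370)] = (1/2)[35 + √26705] ≈ (1/2)(35 + 163.4166) = 99.2083.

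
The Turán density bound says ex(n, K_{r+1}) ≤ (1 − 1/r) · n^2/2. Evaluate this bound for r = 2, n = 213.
Turán density bound = (1/2) · 213^2/2 = 45369/4 ≈ 11342.25

Turán's theorem: ex(n, K_{r+1}) is achieved by the complete r-partite Turán graph T(n, r) with parts as balanced as possible, and is at most (1 − 1/r) · n^2/2. For r = 2, n = 213: the density bound is (1/2) · 45369/2 = 45369/4 ≈ 11342.25. The integer-valued extremum is e(T(213, 2)) = 11342, which is strictly less than the density bound 45369/4 since 2 ∤ 213 (the parts of T(213, 2) cannot all be equal).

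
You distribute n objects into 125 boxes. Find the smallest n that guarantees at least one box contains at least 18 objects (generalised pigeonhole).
n = (18 − 1)·125 + 1 = 2126

By the generalised pigeonhole principle, to guarantee some box contains ≥ r objects we need more than (r − 1) · k objects total. Threshold: n = (r − 1) · k + 1. With r = 18 and k = 125: n = 17 · 125 + 1 = 2125 + 1 = 2126. For n = 2125 = 17 · 125, we can put exactly 17 objects in every box, avoiding 18 in any single one — so 2126 is tight.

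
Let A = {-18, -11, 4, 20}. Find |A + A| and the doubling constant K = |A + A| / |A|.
K = |A + A| / |A| = 10/4 = 5/2

Enumerate A + A = {a + b : a, b ∈ A}. With |A| = 4, there are |A|^2 = 16 ordered sum pairs; collecting distinct values, A + A = {-36, -29, -22, -14, -7, 2, 8, 9, 24, 40}, so |A + A| = 10. Thus K = 10/4 = 5/2. For comparison, the minimum possible |A + A| over all 4-element sets is 2·4 − 1 = 7 (so min K = 7/4), attained only by arithmetic progressions.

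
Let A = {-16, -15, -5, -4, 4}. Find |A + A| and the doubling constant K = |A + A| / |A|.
K = |A + A| / |A| = 14/5

Enumerate A + A = {a + b : a, b ∈ A}. With |A| = 5, there are |A|^2 = 25 ordered sum pairs; collecting distinct values, A + A = {-32, -31, -30, -21, -20, -19, -12, -11, -10, -9, -8, -1, 0, 8}, so |A + A| = 14. Thus K = 14/5. For comparison, the minimum possible |A + A| over all 5-element sets is 2·5 − 1 = 9 (so min K = 9/5), attained only by arithmetic progressions.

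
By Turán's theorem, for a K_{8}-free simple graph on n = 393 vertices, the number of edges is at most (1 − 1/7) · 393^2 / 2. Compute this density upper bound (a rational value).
Turán density bound = (6/7) · 393^2/2 = 463347/7 ≈ 66192.4286

Turán's theorem: ex(n, K_{r+1}) is achieved by the complete r-partite Turán graph T(n, r) with parts as balanced as possible, and is at most (1 − 1/r) · n^2/2. For r = 7, n = 393: the density bound is (6/7) · 154449/2 = 463347/7 ≈ 66192.4286. The integer-valued extremum is e(T(393, 7)) = 66192, which is strictly less than the density bound 463347/7 since 7 ∤ 393 (the parts of T(393, 7) cannot all be equal).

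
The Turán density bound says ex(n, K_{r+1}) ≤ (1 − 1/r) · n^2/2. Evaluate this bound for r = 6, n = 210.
Turán density bound = (5/6) · 210^2/2 = 18375

Turán's theorem: ex(n, K_{r+1}) is achieved by the complete r-partite Turán graph T(n, r) with parts as balanced as possible, and is at most (1 − 1/r) · n^2/2. For r = 6, n = 210: the density bound is (5/6) · 44100/2 = 18375. Since 6 ∣ 210, the Turán graph T(210, 6) has parts of equal size 35, and its edge count e(T(210, 6)) = 18375 attains the density bound exactly.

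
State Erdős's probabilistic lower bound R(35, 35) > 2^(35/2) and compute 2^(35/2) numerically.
2^(35/2) = 185363.8; so R(35, 35) > 185363.8

Colour each edge of K_n uniformly at random with red/blue. The expected number of monochromatic K_35 is C(n, 35) · 2 · 2^(−C(35,2)). If C(n, 35) · 2^(1 − C(35,2)) < 1, then with positive probability no monochromatic K_35 exists, so R(35, 35) > n. The standard estimate C(n, 35) ≤ n^35/35! shows this inequality holds whenever n ≤ 2^(35/2) (since 35! · 2^(C(35,2) − 1) > 2^(35^2/2) ≥ n^35). Hence R(35, 35) > 2^(35/2) = 185363.8.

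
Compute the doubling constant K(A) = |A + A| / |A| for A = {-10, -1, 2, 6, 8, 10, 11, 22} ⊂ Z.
K = |A + A| / |A| = 29/8

Enumerate A + A = {a + b : a, b ∈ A}. With |A| = 8, there are |A|^2 = 64 ordered sum pairs; collecting distinct values, A + A = {-20, -11, -8, -4, -2, 0, 1, 4, 5, 7, 8, 9, 10, 12, 13, 14, 16, 17, 18, 19, 20, 21, 22, 24, 28, 30, 32, 33, 44}, so |A + A| = 29. Thus K = 29/8. For comparison, the minimum possible |A + A| over all 8-element sets is 2·8 − 1 = 15 (so min K = 15/8), attained only by arithmetic progressions.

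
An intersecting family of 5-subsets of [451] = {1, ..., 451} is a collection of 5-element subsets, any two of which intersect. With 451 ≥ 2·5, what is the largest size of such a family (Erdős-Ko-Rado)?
max |F| = C(450, 4) = 1685905200

Erdős-Ko-Rado (1961): when n ≥ 2k, max |F| = C(n−1, k−1). The bound is attained by the star {A : i ∈ A} for any fixed i ∈ [n]. Here C(451−1, 5−1) = C(450, 4) = 1685905200.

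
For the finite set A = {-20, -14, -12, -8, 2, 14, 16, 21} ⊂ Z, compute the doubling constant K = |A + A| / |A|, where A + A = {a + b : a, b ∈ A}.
K = |A + A| / |A| = 32/8 = 4

Enumerate A + A = {a + b : a, b ∈ A}. With |A| = 8, there are |A|^2 = 64 ordered sum pairs; collecting distinct values, A + A = {-40, -34, -32, -28, -26, -24, -22, -20, -18, -16, -12, -10, -6, -4, 0, 1, 2, 4, 6, 7, 8, 9, 13, 16, 18, 23, 28, 30, 32, 35, 37, 42}, so |A + A| = 32. Thus K = 32/8 = 4. For comparison, the minimum possible |A + A| over all 8-element sets is 2·8 − 1 = 15 (so min K = 15/8), attained only by arithmetic progressions.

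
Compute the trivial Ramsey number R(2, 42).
R(2, 42) = 42

R(2, k) = k for all k ≥ 2: in a 2-colouring of K_k, either some edge is red (a red K_2) or all edges are blue (a blue K_k). And K_{41} coloured all-blue has no blue K_42, so R(2, 42) > 41. Hence R(2, 42) = 42.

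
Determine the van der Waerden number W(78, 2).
W(78, 2) = 78 + 1 = 79

A 2-term AP is any pair of integers, so a monochromatic 2-AP exists iff some colour is used at least twice. With 78 colours, the colouring i ↦ i on {1, ..., 78} uses each colour once, avoiding any monochromatic pair, so W(78, 2) > 78. For {1, ..., 79}, pigeonhole forces two integers of the same colour, which form a monochromatic 2-AP. Hence W(78, 2) = 79.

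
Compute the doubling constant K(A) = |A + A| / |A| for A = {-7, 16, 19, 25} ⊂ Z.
K = |A + A| / |A| = 10/4 = 5/2

Enumerate A + A = {a + b : a, b ∈ A}. With |A| = 4, there are |A|^2 = 16 ordered sum pairs; collecting distinct values, A + A = {-14, 9, 12, 18, 32, 35, 38, 41, 44, 50}, so |A + A| = 10. Thus K = 10/4 = 5/2. For comparison, the minimum possible |A + A| over all 4-element sets is 2·4 − 1 = 7 (so min K = 7/4), attained only by arithmetic progressions.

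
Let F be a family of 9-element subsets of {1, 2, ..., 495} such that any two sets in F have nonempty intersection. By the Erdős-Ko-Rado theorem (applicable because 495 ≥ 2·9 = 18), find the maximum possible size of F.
max |F| = C(494, 8) = 83090938066459687

Erdős-Ko-Rado (1961): when n ≥ 2k, max |F| = C(n−1, k−1). The bound is attained by the star {A : i ∈ A} for any fixed i ∈ [n]. Here C(495−1, 9−1) = C(494, 8) = 83090938066459687.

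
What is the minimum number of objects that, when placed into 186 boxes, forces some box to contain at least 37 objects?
n = (37 − 1)·186 + 1 = 6697

By the generalised pigeonhole principle, to guarantee some box contains ≥ r objects we need more than (r − 1) · k objects total. Threshold: n = (r − 1) · k + 1. With r = 37 and k = 186: n = 36 · 186 + 1 = 6696 + 1 = 6697. For n = 6696 = 36 · 186, we can put exactly 36 objects in every box, avoiding 37 in any single one — so 6697 is tight.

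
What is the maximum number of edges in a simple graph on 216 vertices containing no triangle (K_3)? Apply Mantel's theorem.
ex(216, K_3) = ⌊216^2/4⌋ = 11664

Mantel (1907): a triangle-free graph on n vertices has at most ⌊n^2/4⌋ edges, with equality for the complete bipartite graph K_{⌊n/2⌋, ⌈n/2⌉}. For n = 216: ⌊216^2/4⌋ = ⌊46656/4⌋ = 11664. The extremal graph is K_{108, 108}, which has 108·108 = 11664 edges.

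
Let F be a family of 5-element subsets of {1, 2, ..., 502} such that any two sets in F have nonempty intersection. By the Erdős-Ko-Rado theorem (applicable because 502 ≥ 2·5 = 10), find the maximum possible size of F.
max |F| = C(501, 4) = 2593739625

Erdős-Ko-Rado (1961): when n ≥ 2k, max |F| = C(n−1, k−1). The bound is attained by the star {A : i ∈ A} for any fixed i ∈ [n]. Here C(502−1, 5−1) = C(501, 4) = 2593739625.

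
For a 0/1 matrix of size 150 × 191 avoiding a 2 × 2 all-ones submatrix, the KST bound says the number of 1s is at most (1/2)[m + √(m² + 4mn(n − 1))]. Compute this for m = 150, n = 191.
z(150, 191; 2, 2) ≤ (1/2)[150 + √(150² + 4·150·191·190)] = (1/2)[150 + √21796500] = 2409.3361

Kővári–Sós–Turán: let r_1, ..., r_150 be the row sums and z = Σ r_i the total number of 1s. Each pair of columns can share at most one row with both entries 1 (else a 2×2 all-ones block appears), so Σ_i C(r_i, 2) ≤ C(191, 2) = 18145. By convexity Σ_i C(r_i, 2) ≥ 150·C(z/150, 2) = z(z − 150)/(2·150), giving z² − 150z − 150·191·190 ≤ 0 and hence z ≤ (1/2)[150 + √(22500 + 4·5443500)] = (1/2)[150 + √21796500] ≈ (1/2)(150 + 4668.6722) = 2409.3361.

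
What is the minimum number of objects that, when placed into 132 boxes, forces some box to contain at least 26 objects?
n = (26 − 1)·132 + 1 = 3301

By the generalised pigeonhole principle, to guarantee some box contains ≥ r objects we need more than (r − 1) · k objects total. Threshold: n = (r − 1) · k + 1. With r = 26 and k = 132: n = 25 · 132 + 1 = 3300 + 1 = 3301. For n = 3300 = 25 · 132, we can put exactly 25 objects in every box, avoiding 26 in any single one — so 3301 is tight.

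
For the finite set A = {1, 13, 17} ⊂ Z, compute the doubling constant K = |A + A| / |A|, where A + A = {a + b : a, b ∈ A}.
K = |A + A| / |A| = 6/3 = 2

Enumerate A + A = {a + b : a, b ∈ A}. With |A| = 3, there are |A|^2 = 9 ordered sum pairs; collecting distinct values, A + A = {2, 14, 18, 26, 30, 34}, so |A + A| = 6. Thus K = 6/3 = 2. For comparison, the minimum possible |A + A| over all 3-element sets is 2·3 − 1 = 5 (so min K = 5/3), attained only by arithmetic progressions.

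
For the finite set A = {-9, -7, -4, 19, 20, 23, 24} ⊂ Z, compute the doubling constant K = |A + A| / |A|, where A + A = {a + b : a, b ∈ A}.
K = |A + A| / |A| = 25/7

Enumerate A + A = {a + b : a, b ∈ A}. With |A| = 7, there are |A|^2 = 49 ordered sum pairs; collecting distinct values, A + A = {-18, -16, -14, -13, -11, -8, 10, 11, 12, 13, 14, 15, 16, 17, 19, 20, 38, 39, 40, 42, 43, 44, 46, 47, 48}, so |A + A| = 25. Thus K = 25/7. For comparison, the minimum possible |A + A| over all 7-element sets is 2·7 − 1 = 13 (so min K = 13/7), attained only by arithmetic progressions.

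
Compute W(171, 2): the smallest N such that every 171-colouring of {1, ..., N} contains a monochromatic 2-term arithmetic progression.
W(171, 2) = 171 + 1 = 172

A 2-term AP is any pair of integers, so a monochromatic 2-AP exists iff some colour is used at least twice. With 171 colours, the colouring i ↦ i on {1, ..., 171} uses each colour once, avoiding any monochromatic pair, so W(171, 2) > 171. For {1, ..., 172}, pigeonhole forces two integers of the same colour, which form a monochromatic 2-AP. Hence W(171, 2) = 172.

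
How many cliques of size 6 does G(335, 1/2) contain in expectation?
E[# K_6] = C(335, 6) · (1/2)^C(6, 2) = 1876648898685 / 2^15 ≈ 57270779.378815

For each 6-subset S of vertices (there are C(335, 6) = 1876648898685 such S), let X_S = 1 if S induces a K_6 (all C(6, 2) = 15 edges present). Then P(X_S = 1) = (1/2)^15 = 1/32768. By linearity of expectation, E[# K_6] = C(335, 6) · (1/2)^15 = 1876648898685 / 32768 ≈ 57270779.378815.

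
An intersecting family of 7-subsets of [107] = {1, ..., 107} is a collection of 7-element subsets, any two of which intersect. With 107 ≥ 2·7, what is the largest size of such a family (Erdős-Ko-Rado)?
max |F| = C(106, 6) = 1705904746

The Erdős-Ko-Rado theorem states: for n ≥ 2k, an intersecting family of k-subsets of an n-element set has size at most C(n − 1, k − 1), with equality for 'star' families {A ⊆ [n] : |A| = k, i ∈ A} (fix an element i). For n = 107, k = 7: C(106, 6) = 1705904746.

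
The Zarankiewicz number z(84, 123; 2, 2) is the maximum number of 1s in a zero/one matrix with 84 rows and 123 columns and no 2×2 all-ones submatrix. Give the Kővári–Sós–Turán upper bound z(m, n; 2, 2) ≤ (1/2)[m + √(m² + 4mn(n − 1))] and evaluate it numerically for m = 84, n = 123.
z(84, 123; 2, 2) ≤ (1/2)[84 + √(84² + 4·84·123·122)] = (1/2)[84 + √5049072] = 1165.507

Kővári–Sós–Turán: let r_1, ..., r_84 be the row sums and z = Σ r_i the total number of 1s. Each pair of columns can share at most one row with both entries 1 (else a 2×2 all-ones block appears), so Σ_i C(r_i, 2) ≤ C(123, 2) = 7503. By convexity Σ_i C(r_i, 2) ≥ 84·C(z/84, 2) = z(z − 84)/(2·84), giving z² − 84z − 84·123·122 ≤ 0 and hence z ≤ (1/2)[84 + √(7056 + 4·1260504)] = (1/2)[84 + √5049072] ≈ (1/2)(84 + 2247.014) = 1165.507.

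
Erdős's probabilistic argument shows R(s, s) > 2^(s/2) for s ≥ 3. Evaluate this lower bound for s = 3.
2^(3/2) = 2.8284; so R(3, 3) > 2.8284

Colour each edge of K_n uniformly at random with red/blue. The expected number of monochromatic K_3 is C(n, 3) · 2 · 2^(−C(3,2)). If C(n, 3) · 2^(1 − C(3,2)) < 1, then with positive probability no monochromatic K_3 exists, so R(3, 3) > n. The standard estimate C(n, 3) ≤ n^3/3! shows this inequality holds whenever n ≤ 2^(3/2) (since 3! · 2^(C(3,2) − 1) > 2^(3^2/2) ≥ n^3). Hence R(3, 3) > 2^(3/2) = 2.8284.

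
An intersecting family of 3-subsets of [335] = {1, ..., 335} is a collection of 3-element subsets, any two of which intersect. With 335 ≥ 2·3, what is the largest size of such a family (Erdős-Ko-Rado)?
max |F| = C(334, 2) = 55611

The Erdős-Ko-Rado theorem states: for n ≥ 2k, an intersecting family of k-subsets of an n-element set has size at most C(n − 1, k − 1), with equality for 'star' families {A ⊆ [n] : |A| = k, i ∈ A} (fix an element i). For n = 335, k = 3: C(334, 2) = 55611.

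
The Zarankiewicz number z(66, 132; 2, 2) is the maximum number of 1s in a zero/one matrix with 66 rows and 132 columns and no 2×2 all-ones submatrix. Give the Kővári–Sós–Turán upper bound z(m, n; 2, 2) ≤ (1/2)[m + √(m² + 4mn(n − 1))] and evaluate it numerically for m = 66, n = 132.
z(66, 132; 2, 2) ≤ (1/2)[66 + √(66² + 4·66·132·131)] = (1/2)[66 + √4569444] = 1101.8129

Kővári–Sós–Turán: let r_1, ..., r_66 be the row sums and z = Σ r_i the total number of 1s. Each pair of columns can share at most one row with both entries 1 (else a 2×2 all-ones block appears), so Σ_i C(r_i, 2) ≤ C(132, 2) = 8646. By convexity Σ_i C(r_i, 2) ≥ 66·C(z/66, 2) = z(z − 66)/(2·66), giving z² − 66z − 66·132·131 ≤ 0 and hence z ≤ (1/2)[66 + √(4356 + 4·1141272)] = (1/2)[66 + √4569444] ≈ (1/2)(66 + 2137.6258) = 1101.8129.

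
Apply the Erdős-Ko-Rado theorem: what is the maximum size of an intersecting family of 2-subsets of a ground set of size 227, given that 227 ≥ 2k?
max |F| = C(226, 1) = 226

Erdős-Ko-Rado (1961): when n ≥ 2k, max |F| = C(n−1, k−1). The bound is attained by the star {A : i ∈ A} for any fixed i ∈ [n]. Here C(227−1, 2−1) = C(226, 1) = 226.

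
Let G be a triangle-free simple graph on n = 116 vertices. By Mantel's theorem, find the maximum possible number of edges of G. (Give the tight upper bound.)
ex(116, K_3) = ⌊116^2/4⌋ = 3364

Mantel (1907): a triangle-free graph on n vertices has at most ⌊n^2/4⌋ edges, with equality for the complete bipartite graph K_{⌊n/2⌋, ⌈n/2⌉}. For n = 116: ⌊116^2/4⌋ = ⌊13456/4⌋ = 3364. The extremal graph is K_{58, 58}, which has 58·58 = 3364 edges.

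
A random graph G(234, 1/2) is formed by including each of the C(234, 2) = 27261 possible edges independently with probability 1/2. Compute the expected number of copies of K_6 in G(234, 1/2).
E[# K_6] = C(234, 6) · (1/2)^C(6, 2) = 213748248714 / 2^15 = 106874124357/16384 ≈ 6523078.879211

For each 6-subset S of vertices (there are C(234, 6) = 213748248714 such S), let X_S = 1 if S induces a K_6 (all C(6, 2) = 15 edges present). Then P(X_S = 1) = (1/2)^15 = 1/32768. By linearity of expectation, E[# K_6] = C(234, 6) · (1/2)^15 = 213748248714 / 32768 = 106874124357/16384 ≈ 6523078.879211.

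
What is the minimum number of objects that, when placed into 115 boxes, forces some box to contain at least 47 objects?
n = (47 − 1)·115 + 1 = 5291

By the generalised pigeonhole principle, to guarantee some box contains ≥ r objects we need more than (r − 1) · k objects total. Threshold: n = (r − 1) · k + 1. With r = 47 and k = 115: n = 46 · 115 + 1 = 5290 + 1 = 5291. For n = 5290 = 46 · 115, we can put exactly 46 objects in every box, avoiding 47 in any single one — so 5291 is tight.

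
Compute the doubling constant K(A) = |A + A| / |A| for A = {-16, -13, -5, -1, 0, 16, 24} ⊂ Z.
K = |A + A| / |A| = 26/7

Enumerate A + A = {a + b : a, b ∈ A}. With |A| = 7, there are |A|^2 = 49 ordered sum pairs; collecting distinct values, A + A = {-32, -29, -26, -21, -18, -17, -16, -14, -13, -10, -6, -5, -2, -1, 0, 3, 8, 11, 15, 16, 19, 23, 24, 32, 40, 48}, so |A + A| = 26. Thus K = 26/7. For comparison, the minimum possible |A + A| over all 7-element sets is 2·7 − 1 = 13 (so min K = 13/7), attained only by arithmetic progressions.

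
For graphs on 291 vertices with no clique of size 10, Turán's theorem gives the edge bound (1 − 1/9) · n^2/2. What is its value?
Turán density bound = (8/9) · 291^2/2 = 37636

Turán's theorem: ex(n, K_{r+1}) is achieved by the complete r-partite Turán graph T(n, r) with parts as balanced as possible, and is at most (1 − 1/r) · n^2/2. For r = 9, n = 291: the density bound is (8/9) · 84681/2 = 37636. The integer-valued extremum is e(T(291, 9)) = 37635, which is strictly less than the density bound 37636 since 9 ∤ 291 (the parts of T(291, 9) cannot all be equal).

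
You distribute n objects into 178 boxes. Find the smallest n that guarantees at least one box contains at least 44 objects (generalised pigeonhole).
n = (44 − 1)·178 + 1 = 7655

By the generalised pigeonhole principle, to guarantee some box contains ≥ r objects we need more than (r − 1) · k objects total. Threshold: n = (r − 1) · k + 1. With r = 44 and k = 178: n = 43 · 178 + 1 = 7654 + 1 = 7655. For n = 7654 = 43 · 178, we can put exactly 43 objects in every box, avoiding 44 in any single one — so 7655 is tight.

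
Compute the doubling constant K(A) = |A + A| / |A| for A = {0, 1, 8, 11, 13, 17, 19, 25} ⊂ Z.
K = |A + A| / |A| = 30/8 = 15/4

Enumerate A + A = {a + b : a, b ∈ A}. With |A| = 8, there are |A|^2 = 64 ordered sum pairs; collecting distinct values, A + A = {0, 1, 2, 8, 9, 11, 12, 13, 14, 16, 17, 18, 19, 20, 21, 22, 24, 25, 26, 27, 28, 30, 32, 33, 34, 36, 38, 42, 44, 50}, so |A + A| = 30. Thus K = 30/8 = 15/4. For comparison, the minimum possible |A + A| over all 8-element sets is 2·8 − 1 = 15 (so min K = 15/8), attained only by arithmetic progressions.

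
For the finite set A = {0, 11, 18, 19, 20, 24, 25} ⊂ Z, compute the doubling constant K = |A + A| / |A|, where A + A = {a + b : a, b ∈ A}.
K = |A + A| / |A| = 24/7

Enumerate A + A = {a + b : a, b ∈ A}. With |A| = 7, there are |A|^2 = 49 ordered sum pairs; collecting distinct values, A + A = {0, 11, 18, 19, 20, 22, 24, 25, 29, 30, 31, 35, 36, 37, 38, 39, 40, 42, 43, 44, 45, 48, 49, 50}, so |A + A| = 24. Thus K = 24/7. For comparison, the minimum possible |A + A| over all 7-element sets is 2·7 − 1 = 13 (so min K = 13/7), attained only by arithmetic progressions.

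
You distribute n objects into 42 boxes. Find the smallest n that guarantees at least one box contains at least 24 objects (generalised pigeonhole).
n = (24 − 1)·42 + 1 = 967

By the generalised pigeonhole principle, to guarantee some box contains ≥ r objects we need more than (r − 1) · k objects total. Threshold: n = (r − 1) · k + 1. With r = 24 and k = 42: n = 23 · 42 + 1 = 966 + 1 = 967. For n = 966 = 23 · 42, we can put exactly 23 objects in every box, avoiding 24 in any single one — so 967 is tight.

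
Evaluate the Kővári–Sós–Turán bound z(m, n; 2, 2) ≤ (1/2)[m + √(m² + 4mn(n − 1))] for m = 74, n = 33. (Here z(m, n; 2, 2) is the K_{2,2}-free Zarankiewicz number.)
z(74, 33; 2, 2) ≤ (1/2)[74 + √(74² + 4·74·33·32)] = (1/2)[74 + √318052] = 318.9805

Kővári–Sós–Turán: let r_1, ..., r_74 be the row sums and z = Σ r_i the total number of 1s. Each pair of columns can share at most one row with both entries 1 (else a 2×2 all-ones block appears), so Σ_i C(r_i, 2) ≤ C(33, 2) = 528. By convexity Σ_i C(r_i, 2) ≥ 74·C(z/74, 2) = z(z − 74)/(2·74), giving z² − 74z − 74·33·32 ≤ 0 and hence z ≤ (1/2)[74 + √(5476 + 4·78144)] = (1/2)[74 + √318052] ≈ (1/2)(74 + 563.961) = 318.9805.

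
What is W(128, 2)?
W(128, 2) = 128 + 1 = 129

A 2-term AP is any pair of integers, so a monochromatic 2-AP exists iff some colour is used at least twice. With 128 colours, the colouring i ↦ i on {1, ..., 128} uses each colour once, avoiding any monochromatic pair, so W(128, 2) > 128. For {1, ..., 129}, pigeonhole forces two integers of the same colour, which form a monochromatic 2-AP. Hence W(128, 2) = 129.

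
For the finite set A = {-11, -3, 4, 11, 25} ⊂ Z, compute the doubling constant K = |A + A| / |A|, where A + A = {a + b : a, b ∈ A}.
K = |A + A| / |A| = 13/5

Enumerate A + A = {a + b : a, b ∈ A}. With |A| = 5, there are |A|^2 = 25 ordered sum pairs; collecting distinct values, A + A = {-22, -14, -7, -6, 0, 1, 8, 14, 15, 22, 29, 36, 50}, so |A + A| = 13. Thus K = 13/5. For comparison, the minimum possible |A + A| over all 5-element sets is 2·5 − 1 = 9 (so min K = 9/5), attained only by arithmetic progressions.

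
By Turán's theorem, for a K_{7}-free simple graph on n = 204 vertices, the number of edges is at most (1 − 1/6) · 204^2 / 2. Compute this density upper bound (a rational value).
Turán density bound = (5/6) · 204^2/2 = 17340

Turán's theorem: ex(n, K_{r+1}) is achieved by the complete r-partite Turán graph T(n, r) with parts as balanced as possible, and is at most (1 − 1/r) · n^2/2. For r = 6, n = 204: the density bound is (5/6) · 41616/2 = 17340. Since 6 ∣ 204, the Turán graph T(204, 6) has parts of equal size 34, and its edge count e(T(204, 6)) = 17340 attains the density bound exactly.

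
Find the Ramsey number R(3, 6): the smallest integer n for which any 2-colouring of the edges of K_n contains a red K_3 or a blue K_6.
R(3, 6) = 18

Lower bound: an explicit 2-colouring of K_{17} (typically a Paley-type or other structured construction) avoids a red K_3 and a blue K_6, showing R(3, 6) > 17.
Upper bound: the simple Erdős–Szekeres recurrence only gives R(3, 6) ≤ 20; the tight bound R(3, 6) ≤ 18 requires a sharper case analysis (or computer search) of 2-colourings of K_{18}.
Hence R(3, 6) = 18.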